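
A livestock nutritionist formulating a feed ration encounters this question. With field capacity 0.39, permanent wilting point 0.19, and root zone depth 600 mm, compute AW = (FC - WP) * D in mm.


AW = (FC - WP) * D
   = (0.39 - 0.19) * 600
   = 0.20 * 600
   = 120 mm


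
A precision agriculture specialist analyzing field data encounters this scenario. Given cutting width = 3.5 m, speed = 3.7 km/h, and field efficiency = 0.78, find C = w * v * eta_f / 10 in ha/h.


C = w * v * eta_f / 10
  = 3.5 * 3.7 * 0.78 / 10
  = 10.10 / 10
  = 1.01 ha/h


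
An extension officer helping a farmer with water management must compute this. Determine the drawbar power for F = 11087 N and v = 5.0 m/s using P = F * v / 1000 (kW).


P = F * v / 1000
  = 11087 * 5.0 / 1000
  = 55435 / 1000
  = 55.44 kW


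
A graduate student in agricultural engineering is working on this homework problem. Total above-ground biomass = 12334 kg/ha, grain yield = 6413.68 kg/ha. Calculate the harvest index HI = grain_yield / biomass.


HI = grain_yield / biomass
   = 6413.68 / 12334
   = 0.52


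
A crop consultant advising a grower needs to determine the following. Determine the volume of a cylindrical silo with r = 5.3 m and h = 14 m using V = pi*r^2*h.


V = pi * r^2 * h
  = pi * 5.3^2 * 14
  = pi * 28.09 * 14
  = 1235.46 m^3


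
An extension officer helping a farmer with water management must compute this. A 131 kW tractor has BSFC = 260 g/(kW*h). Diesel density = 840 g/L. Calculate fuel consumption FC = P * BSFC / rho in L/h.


FC = P * BSFC / rho_fuel
   = 131 * 260 / 840
   = 34060 / 840
   = 40.55 L/h


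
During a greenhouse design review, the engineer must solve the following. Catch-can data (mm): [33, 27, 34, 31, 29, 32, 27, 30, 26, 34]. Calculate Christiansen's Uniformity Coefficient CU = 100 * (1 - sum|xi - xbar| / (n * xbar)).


xbar = 303 / 10 = 30.300
sum|xi - xbar| = 25
CU = 100 * (1 - 25 / (10 * 30.300))
   = 100 * (1 - 0.0825)
   = 91.75%


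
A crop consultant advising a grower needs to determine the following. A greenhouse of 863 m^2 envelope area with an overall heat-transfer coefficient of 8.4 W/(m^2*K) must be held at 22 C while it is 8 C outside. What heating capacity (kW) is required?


dT = 22 - (8) = 14 K
Q = U * A * dT
  = 8.4 * 863 * 14
  = 101488.80 W = 101.49 kW


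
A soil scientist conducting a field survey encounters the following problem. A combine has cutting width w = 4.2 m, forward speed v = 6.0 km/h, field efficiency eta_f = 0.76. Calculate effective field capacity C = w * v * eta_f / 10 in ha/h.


C = w * v * eta_f / 10
  = 4.2 * 6.0 * 0.76 / 10
  = 19.15 / 10
  = 1.92 ha/h


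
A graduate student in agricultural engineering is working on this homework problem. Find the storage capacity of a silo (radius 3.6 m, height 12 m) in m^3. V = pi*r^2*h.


V = pi * r^2 * h
  = pi * 3.6^2 * 12
  = pi * 12.96 * 12
  = 488.58 m^3


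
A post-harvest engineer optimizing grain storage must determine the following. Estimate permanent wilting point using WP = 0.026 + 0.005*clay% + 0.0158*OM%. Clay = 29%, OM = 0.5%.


WP = 0.026 + 0.005*29 + 0.0158*0.5
   = 0.026 + 0.1450 + 0.0079
   = 0.1789


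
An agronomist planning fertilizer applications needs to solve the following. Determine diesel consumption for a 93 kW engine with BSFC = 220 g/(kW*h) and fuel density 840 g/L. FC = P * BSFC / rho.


FC = P * BSFC / rho_fuel
   = 93 * 220 / 840
   = 20460 / 840
   = 24.36 L/h


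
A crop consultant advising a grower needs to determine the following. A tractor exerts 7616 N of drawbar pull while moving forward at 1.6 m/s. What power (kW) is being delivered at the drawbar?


P = F * v / 1000
  = 7616 * 1.6 / 1000
  = 12185.60 / 1000
  = 12.19 kW


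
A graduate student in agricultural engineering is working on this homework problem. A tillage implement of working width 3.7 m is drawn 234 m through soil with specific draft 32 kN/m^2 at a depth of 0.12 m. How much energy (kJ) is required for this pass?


E = k * d * w * L
  = 32 * 0.12 * 3.7 * 234
  = 3324.67 kJ


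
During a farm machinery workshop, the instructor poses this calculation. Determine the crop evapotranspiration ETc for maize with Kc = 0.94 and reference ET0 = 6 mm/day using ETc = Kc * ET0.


ETc = Kc * ET0
    = 0.94 * 6
    = 5.64 mm/day


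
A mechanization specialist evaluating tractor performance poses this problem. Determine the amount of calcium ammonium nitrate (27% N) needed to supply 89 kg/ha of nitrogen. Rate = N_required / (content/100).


Rate = N_required / (N_content / 100)
     = 89 / (27 / 100)
     = 89 / 0.27
     = 329.63 kg/ha


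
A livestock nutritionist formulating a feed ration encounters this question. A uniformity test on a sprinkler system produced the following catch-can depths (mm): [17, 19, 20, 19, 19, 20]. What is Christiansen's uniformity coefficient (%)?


xbar = 114 / 6 = 19
sum|xi - xbar| = 4
CU = 100 * (1 - 4 / (6 * 19))
   = 100 * (1 - 0.0351)
   = 96.49%


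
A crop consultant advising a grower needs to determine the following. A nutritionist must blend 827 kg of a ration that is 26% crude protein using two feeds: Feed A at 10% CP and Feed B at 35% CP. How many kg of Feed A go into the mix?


parts_A = CP_b - target = 35 - 26 = 9
parts_B = target - CP_a = 26 - 10 = 16
total_parts = 9 + 16 = 25
Feed A = 827 * 9 / 25 = 297.72 kg
Feed B = 827 * 16 / 25 = 529.28 kg

297.72 kg


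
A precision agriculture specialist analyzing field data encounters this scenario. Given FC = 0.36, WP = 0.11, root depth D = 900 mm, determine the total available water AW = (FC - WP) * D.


AW = (FC - WP) * D
   = (0.36 - 0.11) * 900
   = 0.25 * 900
   = 225 mm


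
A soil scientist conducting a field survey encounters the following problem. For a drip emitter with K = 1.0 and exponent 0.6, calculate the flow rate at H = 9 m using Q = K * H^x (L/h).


Q = K * H^x
  = 1.0 * 9^0.6
  = 1.0 * 3.7372
  = 3.74 L/h


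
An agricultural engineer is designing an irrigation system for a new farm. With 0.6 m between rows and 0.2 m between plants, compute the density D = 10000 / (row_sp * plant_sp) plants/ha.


D = 10000 / (row_sp * plant_sp)
  = 10000 / (0.6 * 0.2)
  = 10000 / 0.1200
  = 83333.33 plants/ha


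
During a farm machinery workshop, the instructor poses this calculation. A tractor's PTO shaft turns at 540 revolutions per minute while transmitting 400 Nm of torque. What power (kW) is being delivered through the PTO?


P = 2*pi*n*T / 60000
  = 2*pi * 540 * 400 / 60000
  = 1357168.03 / 60000
  = 22.62 kW


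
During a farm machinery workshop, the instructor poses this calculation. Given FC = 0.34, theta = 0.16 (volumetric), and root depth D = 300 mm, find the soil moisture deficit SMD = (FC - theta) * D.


SMD = (FC - theta) * D
    = (0.34 - 0.16) * 300
    = 0.180 * 300
    = 54 mm


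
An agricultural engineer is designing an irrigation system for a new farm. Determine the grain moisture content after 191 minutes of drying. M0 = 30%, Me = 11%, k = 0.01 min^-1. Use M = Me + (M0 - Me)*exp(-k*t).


M = Me + (M0 - Me) * e^(-k*t)
  = 11 + (30 - 11) * e^(-0.01*191)
  = 11 + 19 * e^(-1.910)
  = 11 + 19 * 0.14808
  = 11 + 2.8135
  = 13.81%


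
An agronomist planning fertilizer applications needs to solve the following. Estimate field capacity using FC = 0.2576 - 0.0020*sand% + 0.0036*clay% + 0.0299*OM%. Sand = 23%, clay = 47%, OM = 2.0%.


FC = 0.2576 - 0.0020*23 + 0.0036*47 + 0.0299*2.0
   = 0.2576 - 0.0460 + 0.1692 + 0.0598
   = 0.4406


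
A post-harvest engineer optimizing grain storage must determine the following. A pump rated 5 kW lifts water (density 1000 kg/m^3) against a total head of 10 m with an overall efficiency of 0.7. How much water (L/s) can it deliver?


Q = (P * 1000 * eta) / (rho * g * H)
  = (5 * 1000 * 0.7) / (1000 * 9.81 * 10)
  = 3500 / 98100
  = 0.03568 m^3/s = 35.68 L/s


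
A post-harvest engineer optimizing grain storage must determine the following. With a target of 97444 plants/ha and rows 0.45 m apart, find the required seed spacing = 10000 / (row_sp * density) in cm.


spacing = 10000 / (row_sp * density)
        = 10000 / (0.45 * 97444)
        = 10000 / 43849.80
        = 0.22805 m = 22.81 cm


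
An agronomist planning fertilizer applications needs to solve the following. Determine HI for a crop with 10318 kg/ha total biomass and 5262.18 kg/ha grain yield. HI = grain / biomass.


HI = grain_yield / biomass
   = 5262.18 / 10318
   = 0.51


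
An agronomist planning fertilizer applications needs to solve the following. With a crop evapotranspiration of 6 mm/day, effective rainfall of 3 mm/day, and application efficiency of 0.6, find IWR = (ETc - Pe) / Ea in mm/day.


IWR = (ETc - Pe) / Ea
    = (6 - 3) / 0.6
    = 3 / 0.6
    = 5 mm/day


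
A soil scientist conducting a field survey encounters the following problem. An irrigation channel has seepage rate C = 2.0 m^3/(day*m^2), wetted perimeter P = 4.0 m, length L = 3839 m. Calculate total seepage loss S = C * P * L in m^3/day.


S = C * P * L
  = 2.0 * 4.0 * 3839
  = 30712 m^3/day


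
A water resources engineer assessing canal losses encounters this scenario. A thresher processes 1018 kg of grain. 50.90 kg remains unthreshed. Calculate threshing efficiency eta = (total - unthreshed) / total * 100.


eta = (total - unthreshed) / total * 100
    = (1018 - 50.90) / 1018 * 100
    = 967.10 / 1018 * 100
    = 95%


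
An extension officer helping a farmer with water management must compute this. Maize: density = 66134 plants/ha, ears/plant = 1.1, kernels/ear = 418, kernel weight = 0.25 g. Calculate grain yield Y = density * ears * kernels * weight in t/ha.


Y = density * ears * kernels * kw
  = 66134 * 1.1 * 418 * 0.25 g/ha
  = 7602103.30 g/ha
  = 7602.10 kg/ha = 7.60 t/ha


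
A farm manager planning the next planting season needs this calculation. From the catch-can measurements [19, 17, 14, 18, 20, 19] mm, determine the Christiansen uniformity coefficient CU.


xbar = 107 / 6 = 17.833
sum|xi - xbar| = 9.333
CU = 100 * (1 - 9.333 / (6 * 17.833))
   = 100 * (1 - 0.0872)
   = 91.28%


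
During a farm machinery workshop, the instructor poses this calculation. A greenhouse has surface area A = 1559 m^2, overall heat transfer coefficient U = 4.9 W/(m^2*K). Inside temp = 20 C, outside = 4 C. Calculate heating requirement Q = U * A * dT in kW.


dT = 20 - (4) = 16 K
Q = U * A * dT
  = 4.9 * 1559 * 16
  = 122225.60 W = 122.23 kW


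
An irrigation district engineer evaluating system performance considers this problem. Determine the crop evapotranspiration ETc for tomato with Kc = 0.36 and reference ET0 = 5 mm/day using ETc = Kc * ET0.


ETc = Kc * ET0
    = 0.36 * 5
    = 1.80 mm/day


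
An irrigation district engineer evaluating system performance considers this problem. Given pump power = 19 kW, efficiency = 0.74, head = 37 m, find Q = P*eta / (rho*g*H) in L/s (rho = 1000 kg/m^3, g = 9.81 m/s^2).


Q = (P * 1000 * eta) / (rho * g * H)
  = (19 * 1000 * 0.74) / (1000 * 9.81 * 37)
  = 14060 / 362970
  = 0.03874 m^3/s = 38.74 L/s


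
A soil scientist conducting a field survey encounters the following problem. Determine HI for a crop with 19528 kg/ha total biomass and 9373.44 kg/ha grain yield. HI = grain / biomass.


HI = grain_yield / biomass
   = 9373.44 / 19528
   = 0.48


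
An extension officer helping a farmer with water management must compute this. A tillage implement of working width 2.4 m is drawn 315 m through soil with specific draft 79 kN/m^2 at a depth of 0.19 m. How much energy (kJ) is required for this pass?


E = k * d * w * L
  = 79 * 0.19 * 2.4 * 315
  = 11347.56 kJ


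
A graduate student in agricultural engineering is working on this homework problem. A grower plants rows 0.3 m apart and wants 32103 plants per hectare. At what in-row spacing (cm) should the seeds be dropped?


spacing = 10000 / (row_sp * density)
        = 10000 / (0.3 * 32103)
        = 10000 / 9630.90
        = 1.03832 m = 103.83 cm


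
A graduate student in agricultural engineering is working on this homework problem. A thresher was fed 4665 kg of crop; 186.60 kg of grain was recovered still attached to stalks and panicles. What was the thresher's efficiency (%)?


eta = (total - unthreshed) / total * 100
    = (4665 - 186.60) / 4665 * 100
    = 4478.40 / 4665 * 100
    = 96%


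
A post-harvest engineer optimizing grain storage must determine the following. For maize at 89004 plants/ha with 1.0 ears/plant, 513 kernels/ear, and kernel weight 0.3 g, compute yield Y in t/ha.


Y = density * ears * kernels * kw
  = 89004 * 1.0 * 513 * 0.3 g/ha
  = 13697715.60 g/ha
  = 13697.72 kg/ha = 13.70 t/ha


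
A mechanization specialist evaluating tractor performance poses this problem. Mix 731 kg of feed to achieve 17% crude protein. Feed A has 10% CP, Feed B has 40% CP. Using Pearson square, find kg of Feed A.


parts_A = CP_b - target = 40 - 17 = 23
parts_B = target - CP_a = 17 - 10 = 7
total_parts = 23 + 7 = 30
Feed A = 731 * 23 / 30 = 560.43 kg
Feed B = 731 * 7 / 30 = 170.57 kg

560.43 kg


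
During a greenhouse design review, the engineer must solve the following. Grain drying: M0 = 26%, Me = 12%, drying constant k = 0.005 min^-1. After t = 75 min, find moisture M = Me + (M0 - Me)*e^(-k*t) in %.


M = Me + (M0 - Me) * e^(-k*t)
  = 12 + (26 - 12) * e^(-0.005*75)
  = 12 + 14 * e^(-0.375)
  = 12 + 14 * 0.68729
  = 12 + 9.6220
  = 21.62%


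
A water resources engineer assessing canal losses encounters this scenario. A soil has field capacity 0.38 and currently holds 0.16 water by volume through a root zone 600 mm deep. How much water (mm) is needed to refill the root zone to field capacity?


SMD = (FC - theta) * D
    = (0.38 - 0.16) * 600
    = 0.220 * 600
    = 132 mm


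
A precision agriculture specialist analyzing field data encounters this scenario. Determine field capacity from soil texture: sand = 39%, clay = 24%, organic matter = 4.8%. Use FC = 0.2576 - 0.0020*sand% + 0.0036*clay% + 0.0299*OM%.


FC = 0.2576 - 0.0020*39 + 0.0036*24 + 0.0299*4.8
   = 0.2576 - 0.0780 + 0.0864 + 0.1435
   = 0.4095


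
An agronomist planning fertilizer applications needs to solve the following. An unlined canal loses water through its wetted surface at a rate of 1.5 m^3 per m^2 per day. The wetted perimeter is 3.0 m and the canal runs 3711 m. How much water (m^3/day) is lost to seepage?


S = C * P * L
  = 1.5 * 3.0 * 3711
  = 16699.50 m^3/day


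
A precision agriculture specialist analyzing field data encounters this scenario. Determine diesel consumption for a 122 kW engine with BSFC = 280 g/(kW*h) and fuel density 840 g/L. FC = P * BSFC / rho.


FC = P * BSFC / rho_fuel
   = 122 * 280 / 840
   = 34160 / 840
   = 40.67 L/h


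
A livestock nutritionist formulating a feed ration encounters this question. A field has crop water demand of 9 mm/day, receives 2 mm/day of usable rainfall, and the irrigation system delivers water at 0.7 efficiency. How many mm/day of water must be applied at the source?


IWR = (ETc - Pe) / Ea
    = (9 - 2) / 0.7
    = 7 / 0.7
    = 10 mm/day


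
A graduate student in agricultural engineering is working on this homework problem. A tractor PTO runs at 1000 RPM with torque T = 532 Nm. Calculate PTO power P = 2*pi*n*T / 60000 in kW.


P = 2*pi*n*T / 60000
  = 2*pi * 1000 * 532 / 60000
  = 3342654.58 / 60000
  = 55.71 kW


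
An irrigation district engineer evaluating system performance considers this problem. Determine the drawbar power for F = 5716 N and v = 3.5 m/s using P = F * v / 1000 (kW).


P = F * v / 1000
  = 5716 * 3.5 / 1000
  = 20006 / 1000
  = 20.01 kW


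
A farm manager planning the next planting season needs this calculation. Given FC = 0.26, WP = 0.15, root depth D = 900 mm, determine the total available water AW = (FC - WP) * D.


AW = (FC - WP) * D
   = (0.26 - 0.15) * 900
   = 0.11 * 900
   = 99 mm


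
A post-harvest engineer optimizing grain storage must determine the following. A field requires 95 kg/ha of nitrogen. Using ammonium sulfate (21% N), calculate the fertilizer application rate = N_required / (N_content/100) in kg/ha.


Rate = N_required / (N_content / 100)
     = 95 / (21 / 100)
     = 95 / 0.21
     = 452.38 kg/ha


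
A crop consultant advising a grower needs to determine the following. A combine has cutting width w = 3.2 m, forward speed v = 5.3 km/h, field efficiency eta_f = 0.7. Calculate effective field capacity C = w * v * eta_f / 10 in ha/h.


C = w * v * eta_f / 10
  = 3.2 * 5.3 * 0.7 / 10
  = 11.87 / 10
  = 1.19 ha/h


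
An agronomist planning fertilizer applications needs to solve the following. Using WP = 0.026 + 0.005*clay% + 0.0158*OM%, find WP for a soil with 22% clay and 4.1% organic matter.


WP = 0.026 + 0.005*22 + 0.0158*4.1
   = 0.026 + 0.1100 + 0.0648
   = 0.2008


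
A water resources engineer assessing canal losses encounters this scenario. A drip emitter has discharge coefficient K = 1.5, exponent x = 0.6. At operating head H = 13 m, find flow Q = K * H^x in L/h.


Q = K * H^x
  = 1.5 * 13^0.6
  = 1.5 * 4.6598
  = 6.99 L/h


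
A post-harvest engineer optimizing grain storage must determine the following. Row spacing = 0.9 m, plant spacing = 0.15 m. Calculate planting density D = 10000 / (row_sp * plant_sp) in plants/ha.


D = 10000 / (row_sp * plant_sp)
  = 10000 / (0.9 * 0.15)
  = 10000 / 0.1350
  = 74074.07 plants/ha


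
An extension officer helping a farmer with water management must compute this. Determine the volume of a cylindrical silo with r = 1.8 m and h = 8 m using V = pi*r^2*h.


V = pi * r^2 * h
  = pi * 1.8^2 * 8
  = pi * 3.24 * 8
  = 81.43 m^3


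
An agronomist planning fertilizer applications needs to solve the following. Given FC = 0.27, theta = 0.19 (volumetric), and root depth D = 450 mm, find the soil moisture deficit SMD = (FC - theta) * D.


SMD = (FC - theta) * D
    = (0.27 - 0.19) * 450
    = 0.080 * 450
    = 36 mm


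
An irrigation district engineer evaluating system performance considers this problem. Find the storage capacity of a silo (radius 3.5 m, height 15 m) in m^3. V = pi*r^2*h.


V = pi * r^2 * h
  = pi * 3.5^2 * 15
  = pi * 12.25 * 15
  = 577.27 m^3


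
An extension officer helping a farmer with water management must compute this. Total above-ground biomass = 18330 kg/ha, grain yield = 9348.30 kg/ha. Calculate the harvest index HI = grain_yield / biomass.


HI = grain_yield / biomass
   = 9348.30 / 18330
   = 0.51


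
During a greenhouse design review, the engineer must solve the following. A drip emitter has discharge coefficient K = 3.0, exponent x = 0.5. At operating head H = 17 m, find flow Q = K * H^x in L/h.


Q = K * H^x
  = 3.0 * 17^0.5
  = 3.0 * 4.1231
  = 12.37 L/h


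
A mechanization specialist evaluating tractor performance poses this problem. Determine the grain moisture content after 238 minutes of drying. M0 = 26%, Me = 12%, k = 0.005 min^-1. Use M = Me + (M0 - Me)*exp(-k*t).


M = Me + (M0 - Me) * e^(-k*t)
  = 12 + (26 - 12) * e^(-0.005*238)
  = 12 + 14 * e^(-1.190)
  = 12 + 14 * 0.30422
  = 12 + 4.2591
  = 16.26%


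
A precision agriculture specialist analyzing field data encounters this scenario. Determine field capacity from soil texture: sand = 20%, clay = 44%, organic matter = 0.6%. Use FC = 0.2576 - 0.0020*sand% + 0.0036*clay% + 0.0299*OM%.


FC = 0.2576 - 0.0020*20 + 0.0036*44 + 0.0299*0.6
   = 0.2576 - 0.0400 + 0.1584 + 0.0179
   = 0.3939


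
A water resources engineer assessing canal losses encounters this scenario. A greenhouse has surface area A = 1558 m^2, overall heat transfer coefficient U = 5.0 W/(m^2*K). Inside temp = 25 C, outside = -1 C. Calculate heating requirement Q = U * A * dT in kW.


dT = 25 - (-1) = 26 K
Q = U * A * dT
  = 5.0 * 1558 * 26
  = 202540 W = 202.54 kW


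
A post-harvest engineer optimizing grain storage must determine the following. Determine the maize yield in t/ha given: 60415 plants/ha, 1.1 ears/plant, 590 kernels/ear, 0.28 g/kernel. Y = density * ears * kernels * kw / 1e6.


Y = density * ears * kernels * kw
  = 60415 * 1.1 * 590 * 0.28 g/ha
  = 10978613.80 g/ha
  = 10978.61 kg/ha = 10.98 t/ha


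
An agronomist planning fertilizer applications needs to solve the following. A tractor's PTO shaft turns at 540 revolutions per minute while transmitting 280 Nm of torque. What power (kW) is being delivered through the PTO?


P = 2*pi*n*T / 60000
  = 2*pi * 540 * 280 / 60000
  = 950017.62 / 60000
  = 15.83 kW


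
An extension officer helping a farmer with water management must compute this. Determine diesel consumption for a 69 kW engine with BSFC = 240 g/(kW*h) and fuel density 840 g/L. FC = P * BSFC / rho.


FC = P * BSFC / rho_fuel
   = 69 * 240 / 840
   = 16560 / 840
   = 19.71 L/h


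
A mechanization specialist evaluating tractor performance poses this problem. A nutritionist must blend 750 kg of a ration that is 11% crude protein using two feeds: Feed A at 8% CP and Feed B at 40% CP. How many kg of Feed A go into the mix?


parts_A = CP_b - target = 40 - 11 = 29
parts_B = target - CP_a = 11 - 8 = 3
total_parts = 29 + 3 = 32
Feed A = 750 * 29 / 32 = 679.69 kg
Feed B = 750 * 3 / 32 = 70.31 kg

679.69 kg


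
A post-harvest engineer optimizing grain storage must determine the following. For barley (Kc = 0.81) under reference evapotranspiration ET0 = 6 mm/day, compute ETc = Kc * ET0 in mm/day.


ETc = Kc * ET0
    = 0.81 * 6
    = 4.86 mm/day


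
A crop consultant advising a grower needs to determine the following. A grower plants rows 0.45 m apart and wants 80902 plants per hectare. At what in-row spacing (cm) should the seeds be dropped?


spacing = 10000 / (row_sp * density)
        = 10000 / (0.45 * 80902)
        = 10000 / 36405.90
        = 0.27468 m = 27.47 cm


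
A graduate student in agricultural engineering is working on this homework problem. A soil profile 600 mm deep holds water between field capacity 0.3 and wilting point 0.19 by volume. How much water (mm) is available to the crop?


AW = (FC - WP) * D
   = (0.3 - 0.19) * 600
   = 0.11 * 600
   = 66 mm


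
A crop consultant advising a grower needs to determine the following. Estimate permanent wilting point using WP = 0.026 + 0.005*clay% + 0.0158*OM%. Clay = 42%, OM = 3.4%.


WP = 0.026 + 0.005*42 + 0.0158*3.4
   = 0.026 + 0.2100 + 0.0537
   = 0.2897


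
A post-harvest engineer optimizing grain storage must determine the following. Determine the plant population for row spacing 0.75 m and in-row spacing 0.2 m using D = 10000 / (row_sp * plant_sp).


D = 10000 / (row_sp * plant_sp)
  = 10000 / (0.75 * 0.2)
  = 10000 / 0.1500
  = 66666.67 plants/ha


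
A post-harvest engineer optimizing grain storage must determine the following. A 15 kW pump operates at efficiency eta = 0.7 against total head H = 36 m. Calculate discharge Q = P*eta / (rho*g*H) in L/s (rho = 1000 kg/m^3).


Q = (P * 1000 * eta) / (rho * g * H)
  = (15 * 1000 * 0.7) / (1000 * 9.81 * 36)
  = 10500 / 353160
  = 0.02973 m^3/s = 29.73 L/s


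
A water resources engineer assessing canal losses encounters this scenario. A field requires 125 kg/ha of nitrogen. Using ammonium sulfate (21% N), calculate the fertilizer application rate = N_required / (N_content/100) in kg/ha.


Rate = N_required / (N_content / 100)
     = 125 / (21 / 100)
     = 125 / 0.21
     = 595.24 kg/ha


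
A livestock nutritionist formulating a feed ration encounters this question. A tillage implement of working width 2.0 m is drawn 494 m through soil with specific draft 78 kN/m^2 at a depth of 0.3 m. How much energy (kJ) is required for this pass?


E = k * d * w * L
  = 78 * 0.3 * 2.0 * 494
  = 23119.20 kJ


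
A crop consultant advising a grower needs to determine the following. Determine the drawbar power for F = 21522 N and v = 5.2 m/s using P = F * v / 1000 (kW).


P = F * v / 1000
  = 21522 * 5.2 / 1000
  = 111914.40 / 1000
  = 111.91 kW


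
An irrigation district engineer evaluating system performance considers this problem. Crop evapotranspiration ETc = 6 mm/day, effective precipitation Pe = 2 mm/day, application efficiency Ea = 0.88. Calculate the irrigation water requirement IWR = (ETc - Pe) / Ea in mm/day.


IWR = (ETc - Pe) / Ea
    = (6 - 2) / 0.88
    = 4 / 0.88
    = 4.55 mm/day


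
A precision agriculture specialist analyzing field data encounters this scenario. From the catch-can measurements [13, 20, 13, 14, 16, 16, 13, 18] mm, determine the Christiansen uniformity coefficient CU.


xbar = 123 / 8 = 15.375
sum|xi - xbar| = 17
CU = 100 * (1 - 17 / (8 * 15.375))
   = 100 * (1 - 0.1382)
   = 86.18%


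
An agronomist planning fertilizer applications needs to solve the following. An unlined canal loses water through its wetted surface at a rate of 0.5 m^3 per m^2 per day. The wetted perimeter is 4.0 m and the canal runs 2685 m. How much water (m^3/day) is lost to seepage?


S = C * P * L
  = 0.5 * 4.0 * 2685
  = 5370 m^3/day


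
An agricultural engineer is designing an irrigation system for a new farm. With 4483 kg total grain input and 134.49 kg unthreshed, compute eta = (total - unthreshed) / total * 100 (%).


eta = (total - unthreshed) / total * 100
    = (4483 - 134.49) / 4483 * 100
    = 4348.51 / 4483 * 100
    = 97%


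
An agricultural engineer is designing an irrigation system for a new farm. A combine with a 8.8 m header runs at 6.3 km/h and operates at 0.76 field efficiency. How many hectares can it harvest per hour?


C = w * v * eta_f / 10
  = 8.8 * 6.3 * 0.76 / 10
  = 42.13 / 10
  = 4.21 ha/h


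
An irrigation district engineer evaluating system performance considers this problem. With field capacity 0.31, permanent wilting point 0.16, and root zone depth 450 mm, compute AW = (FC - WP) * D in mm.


AW = (FC - WP) * D
   = (0.31 - 0.16) * 450
   = 0.15 * 450
   = 67.50 mm


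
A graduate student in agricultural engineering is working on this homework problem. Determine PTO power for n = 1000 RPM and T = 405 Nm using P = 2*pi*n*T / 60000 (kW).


P = 2*pi*n*T / 60000
  = 2*pi * 1000 * 405 / 60000
  = 2544690.05 / 60000
  = 42.41 kW


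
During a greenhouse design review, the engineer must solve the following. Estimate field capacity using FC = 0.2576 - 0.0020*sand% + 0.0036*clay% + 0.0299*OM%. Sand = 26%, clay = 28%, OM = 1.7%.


FC = 0.2576 - 0.0020*26 + 0.0036*28 + 0.0299*1.7
   = 0.2576 - 0.0520 + 0.1008 + 0.0508
   = 0.3572


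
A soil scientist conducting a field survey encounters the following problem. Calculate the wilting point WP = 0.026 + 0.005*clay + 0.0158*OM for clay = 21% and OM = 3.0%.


WP = 0.026 + 0.005*21 + 0.0158*3.0
   = 0.026 + 0.1050 + 0.0474
   = 0.1784


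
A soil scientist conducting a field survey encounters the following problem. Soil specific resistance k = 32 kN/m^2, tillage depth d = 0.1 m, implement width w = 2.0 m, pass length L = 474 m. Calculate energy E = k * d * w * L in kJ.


E = k * d * w * L
  = 32 * 0.1 * 2.0 * 474
  = 3033.60 kJ


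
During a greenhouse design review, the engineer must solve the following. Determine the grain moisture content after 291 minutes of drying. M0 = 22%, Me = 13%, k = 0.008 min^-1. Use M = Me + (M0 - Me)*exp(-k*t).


M = Me + (M0 - Me) * e^(-k*t)
  = 13 + (22 - 13) * e^(-0.008*291)
  = 13 + 9 * e^(-2.328)
  = 13 + 9 * 0.09749
  = 13 + 0.8774
  = 13.88%


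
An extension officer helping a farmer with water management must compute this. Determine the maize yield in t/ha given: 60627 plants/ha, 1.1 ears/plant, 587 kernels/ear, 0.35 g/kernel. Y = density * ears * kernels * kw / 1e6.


Y = density * ears * kernels * kw
  = 60627 * 1.1 * 587 * 0.35 g/ha
  = 13701398.87 g/ha
  = 13701.40 kg/ha = 13.70 t/ha


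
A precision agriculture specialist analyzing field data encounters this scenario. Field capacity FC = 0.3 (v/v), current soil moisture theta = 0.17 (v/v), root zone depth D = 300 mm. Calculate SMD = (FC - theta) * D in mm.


SMD = (FC - theta) * D
    = (0.3 - 0.17) * 300
    = 0.130 * 300
    = 39 mm


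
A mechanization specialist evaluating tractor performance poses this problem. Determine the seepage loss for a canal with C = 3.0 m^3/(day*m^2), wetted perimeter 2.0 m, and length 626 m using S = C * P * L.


S = C * P * L
  = 3.0 * 2.0 * 626
  = 3756 m^3/day


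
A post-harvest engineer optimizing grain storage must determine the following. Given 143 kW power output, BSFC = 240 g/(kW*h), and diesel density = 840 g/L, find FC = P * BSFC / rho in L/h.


FC = P * BSFC / rho_fuel
   = 143 * 240 / 840
   = 34320 / 840
   = 40.86 L/h


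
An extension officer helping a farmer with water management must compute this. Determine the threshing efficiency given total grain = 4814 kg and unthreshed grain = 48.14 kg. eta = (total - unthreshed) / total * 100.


eta = (total - unthreshed) / total * 100
    = (4814 - 48.14) / 4814 * 100
    = 4765.86 / 4814 * 100
    = 99%


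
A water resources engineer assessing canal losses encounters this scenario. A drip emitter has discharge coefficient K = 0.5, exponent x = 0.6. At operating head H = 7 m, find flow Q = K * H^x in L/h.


Q = K * H^x
  = 0.5 * 7^0.6
  = 0.5 * 3.2141
  = 1.61 L/h


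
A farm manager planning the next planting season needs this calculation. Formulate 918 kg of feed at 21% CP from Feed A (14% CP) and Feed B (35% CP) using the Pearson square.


parts_A = CP_b - target = 35 - 21 = 14
parts_B = target - CP_a = 21 - 14 = 7
total_parts = 14 + 7 = 21
Feed A = 918 * 14 / 21 = 612 kg
Feed B = 918 * 7 / 21 = 306 kg

612 kg


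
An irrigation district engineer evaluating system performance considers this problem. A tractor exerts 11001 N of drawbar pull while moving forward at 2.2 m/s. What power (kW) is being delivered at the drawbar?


P = F * v / 1000
  = 11001 * 2.2 / 1000
  = 24202.20 / 1000
  = 24.20 kW


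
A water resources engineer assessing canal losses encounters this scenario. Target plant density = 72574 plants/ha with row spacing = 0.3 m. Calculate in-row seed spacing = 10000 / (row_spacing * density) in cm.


spacing = 10000 / (row_sp * density)
        = 10000 / (0.3 * 72574)
        = 10000 / 21772.20
        = 0.45930 m = 45.93 cm


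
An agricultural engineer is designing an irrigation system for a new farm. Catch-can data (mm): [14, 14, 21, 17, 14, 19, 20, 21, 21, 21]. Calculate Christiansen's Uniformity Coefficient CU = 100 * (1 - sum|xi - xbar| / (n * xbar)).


xbar = 182 / 10 = 18.200
sum|xi - xbar| = 27.600
CU = 100 * (1 - 27.600 / (10 * 18.200))
   = 100 * (1 - 0.1516)
   = 84.84%


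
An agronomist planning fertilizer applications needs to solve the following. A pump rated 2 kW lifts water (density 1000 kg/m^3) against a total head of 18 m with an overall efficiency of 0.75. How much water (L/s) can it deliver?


Q = (P * 1000 * eta) / (rho * g * H)
  = (2 * 1000 * 0.75) / (1000 * 9.81 * 18)
  = 1500 / 176580
  = 0.00849 m^3/s = 8.49 L/s


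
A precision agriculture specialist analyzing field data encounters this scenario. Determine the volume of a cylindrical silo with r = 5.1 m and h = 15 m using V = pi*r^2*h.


V = pi * r^2 * h
  = pi * 5.1^2 * 15
  = pi * 26.01 * 15
  = 1225.69 m^3


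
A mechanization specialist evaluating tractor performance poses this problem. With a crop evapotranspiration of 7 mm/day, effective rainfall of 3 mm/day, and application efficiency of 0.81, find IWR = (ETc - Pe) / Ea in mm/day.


IWR = (ETc - Pe) / Ea
    = (7 - 3) / 0.81
    = 4 / 0.81
    = 4.94 mm/day


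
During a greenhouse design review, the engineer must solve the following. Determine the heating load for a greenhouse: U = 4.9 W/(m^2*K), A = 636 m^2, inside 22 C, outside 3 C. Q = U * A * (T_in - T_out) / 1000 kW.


dT = 22 - (3) = 19 K
Q = U * A * dT
  = 4.9 * 636 * 19
  = 59211.60 W = 59.21 kW


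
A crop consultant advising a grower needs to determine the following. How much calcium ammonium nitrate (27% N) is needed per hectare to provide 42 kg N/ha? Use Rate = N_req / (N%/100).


Rate = N_required / (N_content / 100)
     = 42 / (27 / 100)
     = 42 / 0.27
     = 155.56 kg/ha


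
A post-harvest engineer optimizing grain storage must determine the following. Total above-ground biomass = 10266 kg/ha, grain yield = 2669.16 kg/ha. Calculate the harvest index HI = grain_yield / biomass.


HI = grain_yield / biomass
   = 2669.16 / 10266
   = 0.26


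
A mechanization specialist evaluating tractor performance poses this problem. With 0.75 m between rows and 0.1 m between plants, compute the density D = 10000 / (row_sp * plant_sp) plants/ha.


D = 10000 / (row_sp * plant_sp)
  = 10000 / (0.75 * 0.1)
  = 10000 / 0.0750
  = 133333.33 plants/ha


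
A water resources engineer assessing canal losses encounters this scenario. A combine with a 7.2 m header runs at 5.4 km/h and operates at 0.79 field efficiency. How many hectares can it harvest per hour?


C = w * v * eta_f / 10
  = 7.2 * 5.4 * 0.79 / 10
  = 30.72 / 10
  = 3.07 ha/h


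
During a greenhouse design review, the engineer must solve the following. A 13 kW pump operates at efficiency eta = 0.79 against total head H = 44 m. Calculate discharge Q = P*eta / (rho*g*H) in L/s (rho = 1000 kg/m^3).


Q = (P * 1000 * eta) / (rho * g * H)
  = (13 * 1000 * 0.79) / (1000 * 9.81 * 44)
  = 10270 / 431640
  = 0.02379 m^3/s = 23.79 L/s


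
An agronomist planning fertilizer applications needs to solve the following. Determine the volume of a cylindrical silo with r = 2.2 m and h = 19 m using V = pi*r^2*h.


V = pi * r^2 * h
  = pi * 2.2^2 * 19
  = pi * 4.84 * 19
  = 288.90 m^3


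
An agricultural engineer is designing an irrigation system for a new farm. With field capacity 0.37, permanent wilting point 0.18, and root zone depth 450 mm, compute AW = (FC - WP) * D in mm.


AW = (FC - WP) * D
   = (0.37 - 0.18) * 450
   = 0.19 * 450
   = 85.50 mm


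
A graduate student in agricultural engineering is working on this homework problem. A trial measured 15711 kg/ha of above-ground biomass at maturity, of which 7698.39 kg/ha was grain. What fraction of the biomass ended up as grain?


HI = grain_yield / biomass
   = 7698.39 / 15711
   = 0.49


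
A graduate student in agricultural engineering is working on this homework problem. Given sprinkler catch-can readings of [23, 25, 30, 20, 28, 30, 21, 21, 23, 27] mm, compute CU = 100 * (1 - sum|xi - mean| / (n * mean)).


xbar = 248 / 10 = 24.800
sum|xi - xbar| = 32
CU = 100 * (1 - 32 / (10 * 24.800))
   = 100 * (1 - 0.1290)
   = 87.10%


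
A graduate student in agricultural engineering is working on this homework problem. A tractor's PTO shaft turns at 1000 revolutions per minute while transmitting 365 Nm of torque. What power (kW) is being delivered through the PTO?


P = 2*pi*n*T / 60000
  = 2*pi * 1000 * 365 / 60000
  = 2293362.64 / 60000
  = 38.22 kW


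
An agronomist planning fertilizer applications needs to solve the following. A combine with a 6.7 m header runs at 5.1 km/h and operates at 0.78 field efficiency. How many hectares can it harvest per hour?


C = w * v * eta_f / 10
  = 6.7 * 5.1 * 0.78 / 10
  = 26.65 / 10
  = 2.67 ha/h


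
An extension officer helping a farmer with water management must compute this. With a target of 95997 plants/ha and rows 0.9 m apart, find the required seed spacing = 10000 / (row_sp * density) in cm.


spacing = 10000 / (row_sp * density)
        = 10000 / (0.9 * 95997)
        = 10000 / 86397.30
        = 0.11574 m = 11.57 cm


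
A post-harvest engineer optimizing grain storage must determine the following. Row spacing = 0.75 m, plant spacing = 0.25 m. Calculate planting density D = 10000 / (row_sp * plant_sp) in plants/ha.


D = 10000 / (row_sp * plant_sp)
  = 10000 / (0.75 * 0.25)
  = 10000 / 0.1875
  = 53333.33 plants/ha


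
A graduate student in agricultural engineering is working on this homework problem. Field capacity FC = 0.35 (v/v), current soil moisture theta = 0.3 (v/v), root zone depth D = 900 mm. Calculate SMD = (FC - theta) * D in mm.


SMD = (FC - theta) * D
    = (0.35 - 0.3) * 900
    = 0.050 * 900
    = 45 mm


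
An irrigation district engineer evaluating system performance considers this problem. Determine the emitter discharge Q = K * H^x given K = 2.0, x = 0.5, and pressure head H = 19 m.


Q = K * H^x
  = 2.0 * 19^0.5
  = 2.0 * 4.3589
  = 8.72 L/h


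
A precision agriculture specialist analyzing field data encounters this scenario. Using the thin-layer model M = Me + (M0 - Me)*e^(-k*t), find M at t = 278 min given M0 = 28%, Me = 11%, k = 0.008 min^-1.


M = Me + (M0 - Me) * e^(-k*t)
  = 11 + (28 - 11) * e^(-0.008*278)
  = 11 + 17 * e^(-2.224)
  = 11 + 17 * 0.10818
  = 11 + 1.8390
  = 12.84%


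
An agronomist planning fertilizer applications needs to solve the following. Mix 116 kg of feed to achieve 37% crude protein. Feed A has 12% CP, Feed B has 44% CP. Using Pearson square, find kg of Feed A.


parts_A = CP_b - target = 44 - 37 = 7
parts_B = target - CP_a = 37 - 12 = 25
total_parts = 7 + 25 = 32
Feed A = 116 * 7 / 32 = 25.38 kg
Feed B = 116 * 25 / 32 = 90.63 kg

25.38 kg


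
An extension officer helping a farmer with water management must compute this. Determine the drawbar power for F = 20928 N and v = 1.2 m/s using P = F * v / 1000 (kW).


P = F * v / 1000
  = 20928 * 1.2 / 1000
  = 25113.60 / 1000
  = 25.11 kW


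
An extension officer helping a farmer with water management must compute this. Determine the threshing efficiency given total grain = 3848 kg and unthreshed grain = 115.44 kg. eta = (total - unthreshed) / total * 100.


eta = (total - unthreshed) / total * 100
    = (3848 - 115.44) / 3848 * 100
    = 3732.56 / 3848 * 100
    = 97%


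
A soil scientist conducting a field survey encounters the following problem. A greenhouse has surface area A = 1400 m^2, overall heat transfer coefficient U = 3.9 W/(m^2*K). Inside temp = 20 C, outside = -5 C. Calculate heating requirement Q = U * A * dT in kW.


dT = 20 - (-5) = 25 K
Q = U * A * dT
  = 3.9 * 1400 * 25
  = 136500 W = 136.50 kW


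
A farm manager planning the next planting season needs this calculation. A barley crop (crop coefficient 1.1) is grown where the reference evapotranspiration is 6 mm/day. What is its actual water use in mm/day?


ETc = Kc * ET0
    = 1.1 * 6
    = 6.60 mm/day


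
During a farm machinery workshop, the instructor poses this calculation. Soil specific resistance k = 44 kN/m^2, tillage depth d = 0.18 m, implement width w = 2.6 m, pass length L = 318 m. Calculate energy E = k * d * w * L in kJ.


E = k * d * w * L
  = 44 * 0.18 * 2.6 * 318
  = 6548.26 kJ


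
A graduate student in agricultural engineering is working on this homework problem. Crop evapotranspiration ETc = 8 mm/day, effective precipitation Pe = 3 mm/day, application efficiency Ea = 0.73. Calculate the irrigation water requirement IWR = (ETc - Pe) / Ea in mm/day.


IWR = (ETc - Pe) / Ea
    = (8 - 3) / 0.73
    = 5 / 0.73
    = 6.85 mm/day


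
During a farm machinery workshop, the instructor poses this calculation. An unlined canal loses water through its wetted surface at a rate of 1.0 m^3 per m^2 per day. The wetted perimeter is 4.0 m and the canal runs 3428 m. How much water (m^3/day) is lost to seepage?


S = C * P * L
  = 1.0 * 4.0 * 3428
  = 13712 m^3/day


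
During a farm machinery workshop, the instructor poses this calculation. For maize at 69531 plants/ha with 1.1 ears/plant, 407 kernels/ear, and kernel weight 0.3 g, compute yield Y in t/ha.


Y = density * ears * kernels * kw
  = 69531 * 1.1 * 407 * 0.3 g/ha
  = 9338708.61 g/ha
  = 9338.71 kg/ha = 9.34 t/ha


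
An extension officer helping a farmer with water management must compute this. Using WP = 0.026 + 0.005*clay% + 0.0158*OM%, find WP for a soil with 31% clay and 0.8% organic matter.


WP = 0.026 + 0.005*31 + 0.0158*0.8
   = 0.026 + 0.1550 + 0.0126
   = 0.1936
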